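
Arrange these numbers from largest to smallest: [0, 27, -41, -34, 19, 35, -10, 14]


Original list: [0, 27, -41, -34, 19, 35, -10, 14]
Repeatedly take the largest remaining element:
  Remaining [0, 27, -41, -34, 19, 35, -10, 14] -> largest is 35
  Remaining [0, 27, -41, -34, 19, -10, 14] -> largest is 27
  Remaining [0, -41, -34, 19, -10, 14] -> largest is 19
  Remaining [0, -41, -34, -10, 14] -> largest is 14
  Remaining [0, -41, -34, -10] -> largest is 0
  Remaining [-41, -34, -10] -> largest is -10
  Remaining [-41, -34] -> largest is -34
  Remaining [-41] -> largest is -41
Collecting the picks in order gives the descending list.
Final answer: [35, 27, 19, 14, 0, -10, -34, -41]


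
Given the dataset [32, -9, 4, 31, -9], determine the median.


First, sort the list: [-9, -9, 4, 31, 32]
The list has 5 elements (odd count).
The middle index is 2 (0-based), and the element there is 4.
Final answer: 4


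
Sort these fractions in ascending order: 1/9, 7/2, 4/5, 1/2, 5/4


Convert to decimal for comparison:
  1/9 = 0.1111
  7/2 = 3.5
  4/5 = 0.8
  1/2 = 0.5
  5/4 = 1.25
Decimals in increasing order: 0.1111 < 0.5 < 0.8 < 1.25 < 3.5
Writing each back as its fraction gives the sorted order.
Final answer: 1/9, 1/2, 4/5, 5/4, 7/2


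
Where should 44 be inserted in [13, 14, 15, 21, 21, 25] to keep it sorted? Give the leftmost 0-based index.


List is sorted: [13, 14, 15, 21, 21, 25]
We need the leftmost position where 44 can be inserted, i.e. the first index whose element is >= 44 (or the end of the list if none is).
Binary search with low=0, high=6 (0-based indices):
  low=0, high=6, mid=3: a[3]=21 < 44, so low = 4
  low=4, high=6, mid=5: a[5]=25 < 44, so low = 6
Now low = high = 6, so the insertion index is 6.
Final answer: 6


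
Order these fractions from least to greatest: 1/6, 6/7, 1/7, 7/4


Convert to decimal for comparison:
  1/6 = 0.1667
  6/7 = 0.8571
  1/7 = 0.1429
  7/4 = 1.75
Decimals in increasing order: 0.1429 < 0.1667 < 0.8571 < 1.75
Writing each back as its fraction gives the sorted order.
Final answer: 1/7, 1/6, 6/7, 7/4


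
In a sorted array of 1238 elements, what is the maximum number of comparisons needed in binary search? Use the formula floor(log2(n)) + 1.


Binary search halves the search space each step.
Maximum comparisons = floor(log2(1238)) + 1
log2(1238) = 10.2738
floor(log2(1238)) = 10, so 10 + 1 = 11
Final answer: 11


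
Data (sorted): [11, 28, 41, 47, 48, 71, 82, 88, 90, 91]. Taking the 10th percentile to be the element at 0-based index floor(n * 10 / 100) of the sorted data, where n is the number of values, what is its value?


The dataset has n = 10 elements.
Index = floor(10 * 10 / 100) = floor(100 / 100) = floor(1) = 1
Counting from index 0 in the sorted data, the element at index 1 is 28.
Final answer: 28


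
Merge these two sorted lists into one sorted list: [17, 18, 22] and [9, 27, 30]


List A: [17, 18, 22]
List B: [9, 27, 30]
Repeatedly compare the front elements and take the smaller:
  17 vs 9 -> take 9
  17 vs 27 -> take 17
  18 vs 27 -> take 18
  22 vs 27 -> take 22
  A is exhausted; append the rest of B: [27, 30]
Final answer: [9, 17, 18, 22, 27, 30]


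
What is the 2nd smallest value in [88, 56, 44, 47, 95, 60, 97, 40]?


Sort ascending: [40, 44, 47, 56, 60, 88, 95, 97]
The 2nd element (1-indexed) is at index 1.
Value = 44
Final answer: 44


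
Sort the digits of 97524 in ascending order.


The number 97524 has digits: 9, 7, 5, 2, 4
Sorted: 2, 4, 5, 7, 9
Joining the sorted digits gives the result.
Final answer: 24579


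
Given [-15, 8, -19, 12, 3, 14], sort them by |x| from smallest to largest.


Compute absolute values:
  |-15| = 15
  |8| = 8
  |-19| = 19
  |12| = 12
  |3| = 3
  |14| = 14
Absolute values in increasing order: 3 < 8 < 12 < 14 < 15 < 19
Listing the original numbers in that order gives the answer.
Final answer: [3, 8, 12, 14, -15, -19]


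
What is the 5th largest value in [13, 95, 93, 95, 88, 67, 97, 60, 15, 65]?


Sort descending: [97, 95, 95, 93, 88, 67, 65, 60, 15, 13]
The 5th element (1-indexed) is at index 4.
Value = 88
Final answer: 88


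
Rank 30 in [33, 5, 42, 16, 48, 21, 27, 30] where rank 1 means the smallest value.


Sort ascending: [5, 16, 21, 27, 30, 33, 42, 48]
Find 30 in the sorted list.
30 is at position 5 (1-indexed).
Final answer: 5


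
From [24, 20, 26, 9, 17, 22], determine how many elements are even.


Check each element:
  24 is even
  20 is even
  26 is even
  9 is odd
  17 is odd
  22 is even
Evens: [24, 20, 26, 22]
Count of evens = 4
Final answer: 4


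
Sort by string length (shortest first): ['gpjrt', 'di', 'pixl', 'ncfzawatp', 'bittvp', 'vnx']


Compute lengths:
  'gpjrt' has length 5
  'di' has length 2
  'pixl' has length 4
  'ncfzawatp' has length 9
  'bittvp' has length 6
  'vnx' has length 3
Lengths in increasing order: 2 < 3 < 4 < 5 < 6 < 9
Listing the words in that order gives the answer.
Final answer: ['di', 'vnx', 'pixl', 'gpjrt', 'bittvp', 'ncfzawatp']


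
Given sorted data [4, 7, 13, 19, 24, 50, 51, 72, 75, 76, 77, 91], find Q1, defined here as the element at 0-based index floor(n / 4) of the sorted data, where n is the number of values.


The list has n = 12 elements.
Q1 index = floor(12 / 4) = floor(3) = 3
Counting from index 0 in the sorted data, the element at index 3 is 19.
Final answer: 19


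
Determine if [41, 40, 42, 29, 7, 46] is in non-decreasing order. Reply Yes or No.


Check consecutive pairs:
  41 <= 40? False
  40 <= 42? True
  42 <= 29? False
  29 <= 7? False
  7 <= 46? True
3 consecutive pair(s) are out of order, so the list is not sorted.
Final answer: No


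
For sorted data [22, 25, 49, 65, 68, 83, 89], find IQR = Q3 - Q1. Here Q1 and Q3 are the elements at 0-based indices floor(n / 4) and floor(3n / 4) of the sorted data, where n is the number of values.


The data has n = 7 elements.
Q1 index = floor(7 / 4) = floor(1.75) = 1; Q3 index = floor(3 * 7 / 4) = floor(5.25) = 5
Q1 = element at index 1 = 25
Q3 = element at index 5 = 83
IQR = 83 - 25 = 58
Final answer: 58


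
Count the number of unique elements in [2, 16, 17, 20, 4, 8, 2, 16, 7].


List all unique values:
Distinct values: [2, 4, 7, 8, 16, 17, 20]
Count = 7
Final answer: 7


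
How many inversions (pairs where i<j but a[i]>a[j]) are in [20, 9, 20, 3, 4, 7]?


For each element, count the later elements that are smaller than it:
  20 (index 0): smaller elements after it = [9, 3, 4, 7] -> 4
  9 (index 1): smaller elements after it = [3, 4, 7] -> 3
  20 (index 2): smaller elements after it = [3, 4, 7] -> 3
  3 (index 3): smaller elements after it = [] -> 0
  4 (index 4): smaller elements after it = [] -> 0
Total inversions = 4 + 3 + 3 + 0 + 0 = 10
Final answer: 10


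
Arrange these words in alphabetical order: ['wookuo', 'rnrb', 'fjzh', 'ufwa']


Compare strings character by character (the first differing letter decides):
  'fjzh' < 'rnrb' since 'f' < 'r' at position 1
  'rnrb' < 'ufwa' since 'r' < 'u' at position 1
  'ufwa' < 'wookuo' since 'u' < 'w' at position 1
Chaining these comparisons gives the alphabetical order.
Final answer: ['fjzh', 'rnrb', 'ufwa', 'wookuo']


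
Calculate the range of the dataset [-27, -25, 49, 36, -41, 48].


Maximum value: 49
Minimum value: -41
Range = 49 - (-41) = 90
Final answer: 90


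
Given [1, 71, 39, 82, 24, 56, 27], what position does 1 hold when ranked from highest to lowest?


Sort descending: [82, 71, 56, 39, 27, 24, 1]
Find 1 in the sorted list.
1 is at position 7.
Final answer: 7


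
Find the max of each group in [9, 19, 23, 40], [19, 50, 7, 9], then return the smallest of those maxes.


Find max of each group:
  Group 1: [9, 19, 23, 40] -> max = 40
  Group 2: [19, 50, 7, 9] -> max = 50
Maxes: [40, 50]
Minimum of maxes = 40
Final answer: 40


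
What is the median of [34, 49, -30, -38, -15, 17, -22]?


First, sort the list: [-38, -30, -22, -15, 17, 34, 49]
The list has 7 elements (odd count).
The middle index is 3 (0-based), and the element there is -15.
Final answer: -15


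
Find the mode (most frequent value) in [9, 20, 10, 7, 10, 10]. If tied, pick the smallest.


Count the frequency of each value:
  7 appears 1 time(s)
  9 appears 1 time(s)
  10 appears 3 time(s)
  20 appears 1 time(s)
Maximum frequency is 3.
Only 10 reaches that frequency, so it is the mode.
Final answer: 10


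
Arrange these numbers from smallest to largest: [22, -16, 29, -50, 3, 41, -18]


Original list: [22, -16, 29, -50, 3, 41, -18]
Repeatedly take the smallest remaining element:
  Remaining [22, -16, 29, -50, 3, 41, -18] -> smallest is -50
  Remaining [22, -16, 29, 3, 41, -18] -> smallest is -18
  Remaining [22, -16, 29, 3, 41] -> smallest is -16
  Remaining [22, 29, 3, 41] -> smallest is 3
  Remaining [22, 29, 41] -> smallest is 22
  Remaining [29, 41] -> smallest is 29
  Remaining [41] -> smallest is 41
Collecting the picks in order gives the sorted list.
Final answer: [-50, -18, -16, 3, 22, 29, 41]


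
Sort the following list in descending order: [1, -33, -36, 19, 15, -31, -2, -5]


Original list: [1, -33, -36, 19, 15, -31, -2, -5]
Repeatedly take the largest remaining element:
  Remaining [1, -33, -36, 19, 15, -31, -2, -5] -> largest is 19
  Remaining [1, -33, -36, 15, -31, -2, -5] -> largest is 15
  Remaining [1, -33, -36, -31, -2, -5] -> largest is 1
  Remaining [-33, -36, -31, -2, -5] -> largest is -2
  Remaining [-33, -36, -31, -5] -> largest is -5
  Remaining [-33, -36, -31] -> largest is -31
  Remaining [-33, -36] -> largest is -33
  Remaining [-36] -> largest is -36
Collecting the picks in order gives the descending list.
Final answer: [19, 15, 1, -2, -5, -31, -33, -36]


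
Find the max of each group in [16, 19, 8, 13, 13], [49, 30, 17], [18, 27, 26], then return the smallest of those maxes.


Find max of each group:
  Group 1: [16, 19, 8, 13, 13] -> max = 19
  Group 2: [49, 30, 17] -> max = 49
  Group 3: [18, 27, 26] -> max = 27
Maxes: [19, 49, 27]
Minimum of maxes = 19
Final answer: 19


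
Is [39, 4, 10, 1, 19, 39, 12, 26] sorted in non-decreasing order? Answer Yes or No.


Check consecutive pairs:
  39 <= 4? False
  4 <= 10? True
  10 <= 1? False
  1 <= 19? True
  19 <= 39? True
  39 <= 12? False
  12 <= 26? True
3 consecutive pair(s) are out of order, so the list is not sorted.
Final answer: No


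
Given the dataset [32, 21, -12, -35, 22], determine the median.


First, sort the list: [-35, -12, 21, 22, 32]
The list has 5 elements (odd count).
The middle index is 2 (0-based), and the element there is 21.
Final answer: 21


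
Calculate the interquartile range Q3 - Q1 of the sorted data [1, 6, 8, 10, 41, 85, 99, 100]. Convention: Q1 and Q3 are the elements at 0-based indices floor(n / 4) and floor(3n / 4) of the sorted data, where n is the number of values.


The data has n = 8 elements.
Q1 index = floor(8 / 4) = floor(2) = 2; Q3 index = floor(3 * 8 / 4) = floor(6) = 6
Q1 = element at index 2 = 8
Q3 = element at index 6 = 99
IQR = 99 - 8 = 91
Final answer: 91


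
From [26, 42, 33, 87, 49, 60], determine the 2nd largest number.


Sort descending: [87, 60, 49, 42, 33, 26]
The 2nd element (1-indexed) is at index 1.
Value = 60
Final answer: 60


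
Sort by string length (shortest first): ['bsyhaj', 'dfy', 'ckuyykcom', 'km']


Compute lengths:
  'bsyhaj' has length 6
  'dfy' has length 3
  'ckuyykcom' has length 9
  'km' has length 2
Lengths in increasing order: 2 < 3 < 6 < 9
Listing the words in that order gives the answer.
Final answer: ['km', 'dfy', 'bsyhaj', 'ckuyykcom']


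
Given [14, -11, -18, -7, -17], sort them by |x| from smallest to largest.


Compute absolute values:
  |14| = 14
  |-11| = 11
  |-18| = 18
  |-7| = 7
  |-17| = 17
Absolute values in increasing order: 7 < 11 < 14 < 17 < 18
Listing the original numbers in that order gives the answer.
Final answer: [-7, -11, 14, -17, -18]


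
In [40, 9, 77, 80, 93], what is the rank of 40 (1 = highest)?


Sort descending: [93, 80, 77, 40, 9]
Find 40 in the sorted list.
40 is at position 4.
Final answer: 4


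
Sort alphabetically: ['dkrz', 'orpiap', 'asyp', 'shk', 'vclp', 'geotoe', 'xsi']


Compare strings character by character (the first differing letter decides):
  'asyp' < 'dkrz' since 'a' < 'd' at position 1
  'dkrz' < 'geotoe' since 'd' < 'g' at position 1
  'geotoe' < 'orpiap' since 'g' < 'o' at position 1
  'orpiap' < 'shk' since 'o' < 's' at position 1
  'shk' < 'vclp' since 's' < 'v' at position 1
  'vclp' < 'xsi' since 'v' < 'x' at position 1
Chaining these comparisons gives the alphabetical order.
Final answer: ['asyp', 'dkrz', 'geotoe', 'orpiap', 'shk', 'vclp', 'xsi']


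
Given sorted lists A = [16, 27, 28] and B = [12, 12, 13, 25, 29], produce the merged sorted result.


List A: [16, 27, 28]
List B: [12, 12, 13, 25, 29]
Repeatedly compare the front elements and take the smaller:
  16 vs 12 -> take 12
  16 vs 12 -> take 12
  16 vs 13 -> take 13
  16 vs 25 -> take 16
  27 vs 25 -> take 25
  27 vs 29 -> take 27
  28 vs 29 -> take 28
  A is exhausted; append the rest of B: [29]
Final answer: [12, 12, 13, 16, 25, 27, 28, 29]


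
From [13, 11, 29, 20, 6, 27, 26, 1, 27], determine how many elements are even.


Check each element:
  13 is odd
  11 is odd
  29 is odd
  20 is even
  6 is even
  27 is odd
  26 is even
  1 is odd
  27 is odd
Evens: [20, 6, 26]
Count of evens = 3
Final answer: 3


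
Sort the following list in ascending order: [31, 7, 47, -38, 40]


Original list: [31, 7, 47, -38, 40]
Repeatedly take the smallest remaining element:
  Remaining [31, 7, 47, -38, 40] -> smallest is -38
  Remaining [31, 7, 47, 40] -> smallest is 7
  Remaining [31, 47, 40] -> smallest is 31
  Remaining [47, 40] -> smallest is 40
  Remaining [47] -> smallest is 47
Collecting the picks in order gives the sorted list.
Final answer: [-38, 7, 31, 40, 47]


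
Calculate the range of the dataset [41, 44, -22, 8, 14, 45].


Maximum value: 45
Minimum value: -22
Range = 45 - (-22) = 67
Final answer: 67


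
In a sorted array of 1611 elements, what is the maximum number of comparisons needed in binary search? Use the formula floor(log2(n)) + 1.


Binary search halves the search space each step.
Maximum comparisons = floor(log2(1611)) + 1
log2(1611) = 10.6537
floor(log2(1611)) = 10, so 10 + 1 = 11
Final answer: 11


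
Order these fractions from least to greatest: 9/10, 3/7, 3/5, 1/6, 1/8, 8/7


Convert to decimal for comparison:
  9/10 = 0.9
  3/7 = 0.4286
  3/5 = 0.6
  1/6 = 0.1667
  1/8 = 0.125
  8/7 = 1.1429
Decimals in increasing order: 0.125 < 0.1667 < 0.4286 < 0.6 < 0.9 < 1.1429
Writing each back as its fraction gives the sorted order.
Final answer: 1/8, 1/6, 3/7, 3/5, 9/10, 8/7


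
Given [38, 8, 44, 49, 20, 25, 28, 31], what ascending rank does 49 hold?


Sort ascending: [8, 20, 25, 28, 31, 38, 44, 49]
Find 49 in the sorted list.
49 is at position 8 (1-indexed).
Final answer: 8


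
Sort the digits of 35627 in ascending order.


The number 35627 has digits: 3, 5, 6, 2, 7
Sorted: 2, 3, 5, 6, 7
Joining the sorted digits gives the result.
Final answer: 23567


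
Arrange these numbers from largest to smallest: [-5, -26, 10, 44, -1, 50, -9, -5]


Original list: [-5, -26, 10, 44, -1, 50, -9, -5]
Repeatedly take the largest remaining element:
  Remaining [-5, -26, 10, 44, -1, 50, -9, -5] -> largest is 50
  Remaining [-5, -26, 10, 44, -1, -9, -5] -> largest is 44
  Remaining [-5, -26, 10, -1, -9, -5] -> largest is 10
  Remaining [-5, -26, -1, -9, -5] -> largest is -1
  Remaining [-5, -26, -9, -5] -> largest is -5
  Remaining [-26, -9, -5] -> largest is -5
  Remaining [-26, -9] -> largest is -9
  Remaining [-26] -> largest is -26
Collecting the picks in order gives the descending list.
Final answer: [50, 44, 10, -1, -5, -5, -9, -26]


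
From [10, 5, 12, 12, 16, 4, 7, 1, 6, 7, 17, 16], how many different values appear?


List all unique values:
Distinct values: [1, 4, 5, 6, 7, 10, 12, 16, 17]
Count = 9
Final answer: 9


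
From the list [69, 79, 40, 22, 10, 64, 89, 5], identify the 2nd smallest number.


Sort ascending: [5, 10, 22, 40, 64, 69, 79, 89]
The 2nd element (1-indexed) is at index 1.
Value = 10
Final answer: 10


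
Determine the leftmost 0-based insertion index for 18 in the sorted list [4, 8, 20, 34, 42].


List is sorted: [4, 8, 20, 34, 42]
We need the leftmost position where 18 can be inserted, i.e. the first index whose element is >= 18 (or the end of the list if none is).
Binary search with low=0, high=5 (0-based indices):
  low=0, high=5, mid=2: a[2]=20 >= 18, so high = 2
  low=0, high=2, mid=1: a[1]=8 < 18, so low = 2
Now low = high = 2, so the insertion index is 2.
Final answer: 2


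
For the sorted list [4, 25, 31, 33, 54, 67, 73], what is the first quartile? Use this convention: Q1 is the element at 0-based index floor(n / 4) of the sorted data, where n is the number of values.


The list has n = 7 elements.
Q1 index = floor(7 / 4) = floor(1.75) = 1
Counting from index 0 in the sorted data, the element at index 1 is 25.
Final answer: 25


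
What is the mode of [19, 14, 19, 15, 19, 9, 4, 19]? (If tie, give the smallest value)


Count the frequency of each value:
  4 appears 1 time(s)
  9 appears 1 time(s)
  14 appears 1 time(s)
  15 appears 1 time(s)
  19 appears 4 time(s)
Maximum frequency is 4.
Only 19 reaches that frequency, so it is the mode.
Final answer: 19


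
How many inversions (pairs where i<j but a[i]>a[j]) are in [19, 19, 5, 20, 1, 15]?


For each element, count the later elements that are smaller than it:
  19 (index 0): smaller elements after it = [5, 1, 15] -> 3
  19 (index 1): smaller elements after it = [5, 1, 15] -> 3
  5 (index 2): smaller elements after it = [1] -> 1
  20 (index 3): smaller elements after it = [1, 15] -> 2
  1 (index 4): smaller elements after it = [] -> 0
Total inversions = 3 + 3 + 1 + 2 + 0 = 9
Final answer: 9


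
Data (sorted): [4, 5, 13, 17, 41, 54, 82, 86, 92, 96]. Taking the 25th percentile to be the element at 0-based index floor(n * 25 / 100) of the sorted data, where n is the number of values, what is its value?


The dataset has n = 10 elements.
Index = floor(10 * 25 / 100) = floor(250 / 100) = floor(2.5) = 2
Counting from index 0 in the sorted data, the element at index 2 is 13.
Final answer: 13


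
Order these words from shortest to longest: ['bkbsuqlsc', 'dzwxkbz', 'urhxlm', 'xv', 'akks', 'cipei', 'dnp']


Compute lengths:
  'bkbsuqlsc' has length 9
  'dzwxkbz' has length 7
  'urhxlm' has length 6
  'xv' has length 2
  'akks' has length 4
  'cipei' has length 5
  'dnp' has length 3
Lengths in increasing order: 2 < 3 < 4 < 5 < 6 < 7 < 9
Listing the words in that order gives the answer.
Final answer: ['xv', 'dnp', 'akks', 'cipei', 'urhxlm', 'dzwxkbz', 'bkbsuqlsc']


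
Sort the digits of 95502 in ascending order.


The number 95502 has digits: 9, 5, 5, 0, 2
Sorted: 0, 2, 5, 5, 9
Joining the sorted digits gives the result.
Final answer: 02559


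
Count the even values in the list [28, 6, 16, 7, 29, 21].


Check each element:
  28 is even
  6 is even
  16 is even
  7 is odd
  29 is odd
  21 is odd
Evens: [28, 6, 16]
Count of evens = 3
Final answer: 3


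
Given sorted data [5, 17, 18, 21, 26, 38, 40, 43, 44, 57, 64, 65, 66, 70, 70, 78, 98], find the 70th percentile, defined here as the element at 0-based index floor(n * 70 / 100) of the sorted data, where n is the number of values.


The dataset has n = 17 elements.
Index = floor(17 * 70 / 100) = floor(1190 / 100) = floor(11.9) = 11
Counting from index 0 in the sorted data, the element at index 11 is 65.
Final answer: 65


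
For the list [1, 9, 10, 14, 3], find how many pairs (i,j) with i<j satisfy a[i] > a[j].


For each element, count the later elements that are smaller than it:
  1 (index 0): smaller elements after it = [] -> 0
  9 (index 1): smaller elements after it = [3] -> 1
  10 (index 2): smaller elements after it = [3] -> 1
  14 (index 3): smaller elements after it = [3] -> 1
Total inversions = 0 + 1 + 1 + 1 = 3
Final answer: 3


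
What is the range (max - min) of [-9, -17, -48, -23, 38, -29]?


Maximum value: 38
Minimum value: -48
Range = 38 - (-48) = 86
Final answer: 86


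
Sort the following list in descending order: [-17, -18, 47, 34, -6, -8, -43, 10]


Original list: [-17, -18, 47, 34, -6, -8, -43, 10]
Repeatedly take the largest remaining element:
  Remaining [-17, -18, 47, 34, -6, -8, -43, 10] -> largest is 47
  Remaining [-17, -18, 34, -6, -8, -43, 10] -> largest is 34
  Remaining [-17, -18, -6, -8, -43, 10] -> largest is 10
  Remaining [-17, -18, -6, -8, -43] -> largest is -6
  Remaining [-17, -18, -8, -43] -> largest is -8
  Remaining [-17, -18, -43] -> largest is -17
  Remaining [-18, -43] -> largest is -18
  Remaining [-43] -> largest is -43
Collecting the picks in order gives the descending list.
Final answer: [47, 34, 10, -6, -8, -17, -18, -43]


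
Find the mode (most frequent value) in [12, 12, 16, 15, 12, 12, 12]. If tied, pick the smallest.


Count the frequency of each value:
  12 appears 5 time(s)
  15 appears 1 time(s)
  16 appears 1 time(s)
Maximum frequency is 5.
Only 12 reaches that frequency, so it is the mode.
Final answer: 12


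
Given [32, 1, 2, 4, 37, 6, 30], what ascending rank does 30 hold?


Sort ascending: [1, 2, 4, 6, 30, 32, 37]
Find 30 in the sorted list.
30 is at position 5 (1-indexed).
Final answer: 5


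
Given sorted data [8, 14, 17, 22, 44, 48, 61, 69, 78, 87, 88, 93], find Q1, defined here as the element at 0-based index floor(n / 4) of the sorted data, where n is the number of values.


The list has n = 12 elements.
Q1 index = floor(12 / 4) = floor(3) = 3
Counting from index 0 in the sorted data, the element at index 3 is 22.
Final answer: 22


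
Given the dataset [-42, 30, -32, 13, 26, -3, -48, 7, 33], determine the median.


First, sort the list: [-48, -42, -32, -3, 7, 13, 26, 30, 33]
The list has 9 elements (odd count).
The middle index is 4 (0-based), and the element there is 7.
Final answer: 7


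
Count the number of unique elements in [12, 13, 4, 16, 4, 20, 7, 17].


List all unique values:
Distinct values: [4, 7, 12, 13, 16, 17, 20]
Count = 7
Final answer: 7


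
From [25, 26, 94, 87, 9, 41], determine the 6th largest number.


Sort descending: [94, 87, 41, 26, 25, 9]
The 6th element (1-indexed) is at index 5.
Value = 9
Final answer: 9


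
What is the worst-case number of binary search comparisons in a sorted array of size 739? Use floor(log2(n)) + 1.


Binary search halves the search space each step.
Maximum comparisons = floor(log2(739)) + 1
log2(739) = 9.5294
floor(log2(739)) = 9, so 9 + 1 = 10
Final answer: 10


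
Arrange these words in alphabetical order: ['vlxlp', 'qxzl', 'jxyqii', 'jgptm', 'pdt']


Compare strings character by character (the first differing letter decides):
  'jgptm' < 'jxyqii' since 'g' < 'x' at position 2
  'jxyqii' < 'pdt' since 'j' < 'p' at position 1
  'pdt' < 'qxzl' since 'p' < 'q' at position 1
  'qxzl' < 'vlxlp' since 'q' < 'v' at position 1
Chaining these comparisons gives the alphabetical order.
Final answer: ['jgptm', 'jxyqii', 'pdt', 'qxzl', 'vlxlp']


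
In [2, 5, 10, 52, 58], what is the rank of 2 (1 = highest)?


Sort descending: [58, 52, 10, 5, 2]
Find 2 in the sorted list.
2 is at position 5.
Final answer: 5


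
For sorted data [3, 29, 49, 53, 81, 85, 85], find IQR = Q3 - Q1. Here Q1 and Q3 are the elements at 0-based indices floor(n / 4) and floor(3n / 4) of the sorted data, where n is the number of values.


The data has n = 7 elements.
Q1 index = floor(7 / 4) = floor(1.75) = 1; Q3 index = floor(3 * 7 / 4) = floor(5.25) = 5
Q1 = element at index 1 = 29
Q3 = element at index 5 = 85
IQR = 85 - 29 = 56
Final answer: 56


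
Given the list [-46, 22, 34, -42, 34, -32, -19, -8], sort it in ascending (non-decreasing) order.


Original list: [-46, 22, 34, -42, 34, -32, -19, -8]
Repeatedly take the smallest remaining element:
  Remaining [-46, 22, 34, -42, 34, -32, -19, -8] -> smallest is -46
  Remaining [22, 34, -42, 34, -32, -19, -8] -> smallest is -42
  Remaining [22, 34, 34, -32, -19, -8] -> smallest is -32
  Remaining [22, 34, 34, -19, -8] -> smallest is -19
  Remaining [22, 34, 34, -8] -> smallest is -8
  Remaining [22, 34, 34] -> smallest is 22
  Remaining [34, 34] -> smallest is 34
  Remaining [34] -> smallest is 34
Collecting the picks in order gives the sorted list.
Final answer: [-46, -42, -32, -19, -8, 22, 34, 34]


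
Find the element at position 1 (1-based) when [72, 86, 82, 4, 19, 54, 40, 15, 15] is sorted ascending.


Sort ascending: [4, 15, 15, 19, 40, 54, 72, 82, 86]
The 1st element (1-indexed) is at index 0.
Value = 4
Final answer: 4


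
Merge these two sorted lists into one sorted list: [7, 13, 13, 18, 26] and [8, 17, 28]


List A: [7, 13, 13, 18, 26]
List B: [8, 17, 28]
Repeatedly compare the front elements and take the smaller:
  7 vs 8 -> take 7
  13 vs 8 -> take 8
  13 vs 17 -> take 13
  13 vs 17 -> take 13
  18 vs 17 -> take 17
  18 vs 28 -> take 18
  26 vs 28 -> take 26
  A is exhausted; append the rest of B: [28]
Final answer: [7, 8, 13, 13, 17, 18, 26, 28]


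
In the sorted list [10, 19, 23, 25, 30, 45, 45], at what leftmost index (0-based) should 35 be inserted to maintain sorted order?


List is sorted: [10, 19, 23, 25, 30, 45, 45]
We need the leftmost position where 35 can be inserted, i.e. the first index whose element is >= 35 (or the end of the list if none is).
Binary search with low=0, high=7 (0-based indices):
  low=0, high=7, mid=3: a[3]=25 < 35, so low = 4
  low=4, high=7, mid=5: a[5]=45 >= 35, so high = 5
  low=4, high=5, mid=4: a[4]=30 < 35, so low = 5
Now low = high = 5, so the insertion index is 5.
Final answer: 5


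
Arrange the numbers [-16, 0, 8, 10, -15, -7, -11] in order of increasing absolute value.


Compute absolute values:
  |-16| = 16
  |0| = 0
  |8| = 8
  |10| = 10
  |-15| = 15
  |-7| = 7
  |-11| = 11
Absolute values in increasing order: 0 < 7 < 8 < 10 < 11 < 15 < 16
Listing the original numbers in that order gives the answer.
Final answer: [0, -7, 8, 10, -11, -15, -16]


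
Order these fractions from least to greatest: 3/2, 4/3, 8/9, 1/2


Convert to decimal for comparison:
  3/2 = 1.5
  4/3 = 1.3333
  8/9 = 0.8889
  1/2 = 0.5
Decimals in increasing order: 0.5 < 0.8889 < 1.3333 < 1.5
Writing each back as its fraction gives the sorted order.
Final answer: 1/2, 8/9, 4/3, 3/2


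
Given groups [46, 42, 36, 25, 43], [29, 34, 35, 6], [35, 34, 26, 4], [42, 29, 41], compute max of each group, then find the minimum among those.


Find max of each group:
  Group 1: [46, 42, 36, 25, 43] -> max = 46
  Group 2: [29, 34, 35, 6] -> max = 35
  Group 3: [35, 34, 26, 4] -> max = 35
  Group 4: [42, 29, 41] -> max = 42
Maxes: [46, 35, 35, 42]
Minimum of maxes = 35
Final answer: 35


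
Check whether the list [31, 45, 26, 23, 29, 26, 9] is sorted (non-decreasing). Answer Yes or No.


Check consecutive pairs:
  31 <= 45? True
  45 <= 26? False
  26 <= 23? False
  23 <= 29? True
  29 <= 26? False
  26 <= 9? False
4 consecutive pair(s) are out of order, so the list is not sorted.
Final answer: No


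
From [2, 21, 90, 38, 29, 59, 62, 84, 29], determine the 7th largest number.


Sort descending: [90, 84, 62, 59, 38, 29, 29, 21, 2]
The 7th element (1-indexed) is at index 6.
Value = 29
Final answer: 29


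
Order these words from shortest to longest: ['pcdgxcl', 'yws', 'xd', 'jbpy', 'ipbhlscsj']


Compute lengths:
  'pcdgxcl' has length 7
  'yws' has length 3
  'xd' has length 2
  'jbpy' has length 4
  'ipbhlscsj' has length 9
Lengths in increasing order: 2 < 3 < 4 < 7 < 9
Listing the words in that order gives the answer.
Final answer: ['xd', 'yws', 'jbpy', 'pcdgxcl', 'ipbhlscsj']


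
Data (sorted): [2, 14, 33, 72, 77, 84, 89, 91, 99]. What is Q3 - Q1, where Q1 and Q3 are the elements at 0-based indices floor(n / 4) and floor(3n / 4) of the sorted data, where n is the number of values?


The data has n = 9 elements.
Q1 index = floor(9 / 4) = floor(2.25) = 2; Q3 index = floor(3 * 9 / 4) = floor(6.75) = 6
Q1 = element at index 2 = 33
Q3 = element at index 6 = 89
IQR = 89 - 33 = 56
Final answer: 56


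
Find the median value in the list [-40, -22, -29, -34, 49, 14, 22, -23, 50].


First, sort the list: [-40, -34, -29, -23, -22, 14, 22, 49, 50]
The list has 9 elements (odd count).
The middle index is 4 (0-based), and the element there is -22.
Final answer: -22


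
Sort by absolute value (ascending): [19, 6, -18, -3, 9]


Compute absolute values:
  |19| = 19
  |6| = 6
  |-18| = 18
  |-3| = 3
  |9| = 9
Absolute values in increasing order: 3 < 6 < 9 < 18 < 19
Listing the original numbers in that order gives the answer.
Final answer: [-3, 6, 9, -18, 19]


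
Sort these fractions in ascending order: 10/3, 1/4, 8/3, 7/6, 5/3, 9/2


Convert to decimal for comparison:
  10/3 = 3.3333
  1/4 = 0.25
  8/3 = 2.6667
  7/6 = 1.1667
  5/3 = 1.6667
  9/2 = 4.5
Decimals in increasing order: 0.25 < 1.1667 < 1.6667 < 2.6667 < 3.3333 < 4.5
Writing each back as its fraction gives the sorted order.
Final answer: 1/4, 7/6, 5/3, 8/3, 10/3, 9/2


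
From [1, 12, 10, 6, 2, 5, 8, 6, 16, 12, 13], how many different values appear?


List all unique values:
Distinct values: [1, 2, 5, 6, 8, 10, 12, 13, 16]
Count = 9
Final answer: 9


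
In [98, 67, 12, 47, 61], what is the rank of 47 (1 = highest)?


Sort descending: [98, 67, 61, 47, 12]
Find 47 in the sorted list.
47 is at position 4.
Final answer: 4


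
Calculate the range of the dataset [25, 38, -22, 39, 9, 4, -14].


Maximum value: 39
Minimum value: -22
Range = 39 - (-22) = 61
Final answer: 61


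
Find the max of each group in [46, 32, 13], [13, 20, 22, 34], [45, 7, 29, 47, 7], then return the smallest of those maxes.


Find max of each group:
  Group 1: [46, 32, 13] -> max = 46
  Group 2: [13, 20, 22, 34] -> max = 34
  Group 3: [45, 7, 29, 47, 7] -> max = 47
Maxes: [46, 34, 47]
Minimum of maxes = 34
Final answer: 34


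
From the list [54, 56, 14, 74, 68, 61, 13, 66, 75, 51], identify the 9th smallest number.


Sort ascending: [13, 14, 51, 54, 56, 61, 66, 68, 74, 75]
The 9th element (1-indexed) is at index 8.
Value = 74
Final answer: 74


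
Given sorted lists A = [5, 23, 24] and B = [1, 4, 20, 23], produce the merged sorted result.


List A: [5, 23, 24]
List B: [1, 4, 20, 23]
Repeatedly compare the front elements and take the smaller:
  5 vs 1 -> take 1
  5 vs 4 -> take 4
  5 vs 20 -> take 5
  23 vs 20 -> take 20
  23 vs 23 -> take 23
  24 vs 23 -> take 23
  B is exhausted; append the rest of A: [24]
Final answer: [1, 4, 5, 20, 23, 23, 24]


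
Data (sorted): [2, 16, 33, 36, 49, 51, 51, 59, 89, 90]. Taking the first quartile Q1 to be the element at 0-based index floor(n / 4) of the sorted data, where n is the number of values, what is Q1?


The list has n = 10 elements.
Q1 index = floor(10 / 4) = floor(2.5) = 2
Counting from index 0 in the sorted data, the element at index 2 is 33.
Final answer: 33


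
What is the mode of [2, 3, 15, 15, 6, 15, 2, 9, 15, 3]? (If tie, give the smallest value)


Count the frequency of each value:
  2 appears 2 time(s)
  3 appears 2 time(s)
  6 appears 1 time(s)
  9 appears 1 time(s)
  15 appears 4 time(s)
Maximum frequency is 4.
Only 15 reaches that frequency, so it is the mode.
Final answer: 15


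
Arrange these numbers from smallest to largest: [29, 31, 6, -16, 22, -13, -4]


Original list: [29, 31, 6, -16, 22, -13, -4]
Repeatedly take the smallest remaining element:
  Remaining [29, 31, 6, -16, 22, -13, -4] -> smallest is -16
  Remaining [29, 31, 6, 22, -13, -4] -> smallest is -13
  Remaining [29, 31, 6, 22, -4] -> smallest is -4
  Remaining [29, 31, 6, 22] -> smallest is 6
  Remaining [29, 31, 22] -> smallest is 22
  Remaining [29, 31] -> smallest is 29
  Remaining [31] -> smallest is 31
Collecting the picks in order gives the sorted list.
Final answer: [-16, -13, -4, 6, 22, 29, 31]


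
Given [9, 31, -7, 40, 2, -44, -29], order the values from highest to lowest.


Original list: [9, 31, -7, 40, 2, -44, -29]
Repeatedly take the largest remaining element:
  Remaining [9, 31, -7, 40, 2, -44, -29] -> largest is 40
  Remaining [9, 31, -7, 2, -44, -29] -> largest is 31
  Remaining [9, -7, 2, -44, -29] -> largest is 9
  Remaining [-7, 2, -44, -29] -> largest is 2
  Remaining [-7, -44, -29] -> largest is -7
  Remaining [-44, -29] -> largest is -29
  Remaining [-44] -> largest is -44
Collecting the picks in order gives the descending list.
Final answer: [40, 31, 9, 2, -7, -29, -44]


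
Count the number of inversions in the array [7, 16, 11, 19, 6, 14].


For each element, count the later elements that are smaller than it:
  7 (index 0): smaller elements after it = [6] -> 1
  16 (index 1): smaller elements after it = [11, 6, 14] -> 3
  11 (index 2): smaller elements after it = [6] -> 1
  19 (index 3): smaller elements after it = [6, 14] -> 2
  6 (index 4): smaller elements after it = [] -> 0
Total inversions = 1 + 3 + 1 + 2 + 0 = 7
Final answer: 7


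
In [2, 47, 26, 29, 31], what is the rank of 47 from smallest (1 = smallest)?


Sort ascending: [2, 26, 29, 31, 47]
Find 47 in the sorted list.
47 is at position 5 (1-indexed).
Final answer: 5


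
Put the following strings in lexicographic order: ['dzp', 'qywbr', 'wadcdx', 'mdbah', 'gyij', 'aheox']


Compare strings character by character (the first differing letter decides):
  'aheox' < 'dzp' since 'a' < 'd' at position 1
  'dzp' < 'gyij' since 'd' < 'g' at position 1
  'gyij' < 'mdbah' since 'g' < 'm' at position 1
  'mdbah' < 'qywbr' since 'm' < 'q' at position 1
  'qywbr' < 'wadcdx' since 'q' < 'w' at position 1
Chaining these comparisons gives the alphabetical order.
Final answer: ['aheox', 'dzp', 'gyij', 'mdbah', 'qywbr', 'wadcdx']


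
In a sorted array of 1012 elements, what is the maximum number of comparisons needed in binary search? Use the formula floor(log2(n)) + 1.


Binary search halves the search space each step.
Maximum comparisons = floor(log2(1012)) + 1
log2(1012) = 9.983
floor(log2(1012)) = 9, so 9 + 1 = 10
Final answer: 10


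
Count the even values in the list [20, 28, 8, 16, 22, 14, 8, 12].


Check each element:
  20 is even
  28 is even
  8 is even
  16 is even
  22 is even
  14 is even
  8 is even
  12 is even
Evens: [20, 28, 8, 16, 22, 14, 8, 12]
Count of evens = 8
Final answer: 8


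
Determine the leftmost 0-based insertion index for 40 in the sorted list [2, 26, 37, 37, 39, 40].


List is sorted: [2, 26, 37, 37, 39, 40]
We need the leftmost position where 40 can be inserted, i.e. the first index whose element is >= 40 (or the end of the list if none is).
Binary search with low=0, high=6 (0-based indices):
  low=0, high=6, mid=3: a[3]=37 < 40, so low = 4
  low=4, high=6, mid=5: a[5]=40 >= 40, so high = 5
  low=4, high=5, mid=4: a[4]=39 < 40, so low = 5
Now low = high = 5, so the insertion index is 5.
Final answer: 5


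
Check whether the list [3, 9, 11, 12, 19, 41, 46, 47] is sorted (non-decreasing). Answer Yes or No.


Check consecutive pairs:
  3 <= 9? True
  9 <= 11? True
  11 <= 12? True
  12 <= 19? True
  19 <= 41? True
  41 <= 46? True
  46 <= 47? True
Every consecutive pair is in order, so the list is non-decreasing.
Final answer: Yes


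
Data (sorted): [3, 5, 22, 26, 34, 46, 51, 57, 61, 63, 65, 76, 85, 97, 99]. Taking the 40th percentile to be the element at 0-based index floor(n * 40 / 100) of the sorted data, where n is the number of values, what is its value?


The dataset has n = 15 elements.
Index = floor(15 * 40 / 100) = floor(600 / 100) = floor(6) = 6
Counting from index 0 in the sorted data, the element at index 6 is 51.
Final answer: 51


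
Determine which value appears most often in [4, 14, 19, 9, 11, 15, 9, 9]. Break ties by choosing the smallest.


Count the frequency of each value:
  4 appears 1 time(s)
  9 appears 3 time(s)
  11 appears 1 time(s)
  14 appears 1 time(s)
  15 appears 1 time(s)
  19 appears 1 time(s)
Maximum frequency is 3.
Only 9 reaches that frequency, so it is the mode.
Final answer: 9


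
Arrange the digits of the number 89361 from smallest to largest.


The number 89361 has digits: 8, 9, 3, 6, 1
Sorted: 1, 3, 6, 8, 9
Joining the sorted digits gives the result.
Final answer: 13689


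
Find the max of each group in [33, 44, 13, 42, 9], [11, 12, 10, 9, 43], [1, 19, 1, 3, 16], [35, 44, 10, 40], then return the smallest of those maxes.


Find max of each group:
  Group 1: [33, 44, 13, 42, 9] -> max = 44
  Group 2: [11, 12, 10, 9, 43] -> max = 43
  Group 3: [1, 19, 1, 3, 16] -> max = 19
  Group 4: [35, 44, 10, 40] -> max = 44
Maxes: [44, 43, 19, 44]
Minimum of maxes = 19
Final answer: 19


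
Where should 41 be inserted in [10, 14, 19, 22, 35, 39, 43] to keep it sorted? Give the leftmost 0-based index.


List is sorted: [10, 14, 19, 22, 35, 39, 43]
We need the leftmost position where 41 can be inserted, i.e. the first index whose element is >= 41 (or the end of the list if none is).
Binary search with low=0, high=7 (0-based indices):
  low=0, high=7, mid=3: a[3]=22 < 41, so low = 4
  low=4, high=7, mid=5: a[5]=39 < 41, so low = 6
  low=6, high=7, mid=6: a[6]=43 >= 41, so high = 6
Now low = high = 6, so the insertion index is 6.
Final answer: 6


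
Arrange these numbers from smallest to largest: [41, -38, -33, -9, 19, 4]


Original list: [41, -38, -33, -9, 19, 4]
Repeatedly take the smallest remaining element:
  Remaining [41, -38, -33, -9, 19, 4] -> smallest is -38
  Remaining [41, -33, -9, 19, 4] -> smallest is -33
  Remaining [41, -9, 19, 4] -> smallest is -9
  Remaining [41, 19, 4] -> smallest is 4
  Remaining [41, 19] -> smallest is 19
  Remaining [41] -> smallest is 41
Collecting the picks in order gives the sorted list.
Final answer: [-38, -33, -9, 4, 19, 41]


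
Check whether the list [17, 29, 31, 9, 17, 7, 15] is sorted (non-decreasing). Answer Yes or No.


Check consecutive pairs:
  17 <= 29? True
  29 <= 31? True
  31 <= 9? False
  9 <= 17? True
  17 <= 7? False
  7 <= 15? True
2 consecutive pair(s) are out of order, so the list is not sorted.
Final answer: No


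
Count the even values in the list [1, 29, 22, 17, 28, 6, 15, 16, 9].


Check each element:
  1 is odd
  29 is odd
  22 is even
  17 is odd
  28 is even
  6 is even
  15 is odd
  16 is even
  9 is odd
Evens: [22, 28, 6, 16]
Count of evens = 4
Final answer: 4


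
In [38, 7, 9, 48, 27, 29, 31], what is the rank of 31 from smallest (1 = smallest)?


Sort ascending: [7, 9, 27, 29, 31, 38, 48]
Find 31 in the sorted list.
31 is at position 5 (1-indexed).
Final answer: 5


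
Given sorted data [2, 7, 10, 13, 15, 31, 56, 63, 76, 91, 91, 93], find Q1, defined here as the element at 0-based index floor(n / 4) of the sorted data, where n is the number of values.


The list has n = 12 elements.
Q1 index = floor(12 / 4) = floor(3) = 3
Counting from index 0 in the sorted data, the element at index 3 is 13.
Final answer: 13


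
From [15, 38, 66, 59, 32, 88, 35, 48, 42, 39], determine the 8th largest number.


Sort descending: [88, 66, 59, 48, 42, 39, 38, 35, 32, 15]
The 8th element (1-indexed) is at index 7.
Value = 35
Final answer: 35


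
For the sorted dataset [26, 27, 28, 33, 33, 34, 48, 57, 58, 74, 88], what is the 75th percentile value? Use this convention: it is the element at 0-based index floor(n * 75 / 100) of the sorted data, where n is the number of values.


The dataset has n = 11 elements.
Index = floor(11 * 75 / 100) = floor(825 / 100) = floor(8.25) = 8
Counting from index 0 in the sorted data, the element at index 8 is 58.
Final answer: 58


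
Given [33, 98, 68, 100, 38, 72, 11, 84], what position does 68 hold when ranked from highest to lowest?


Sort descending: [100, 98, 84, 72, 68, 38, 33, 11]
Find 68 in the sorted list.
68 is at position 5.
Final answer: 5


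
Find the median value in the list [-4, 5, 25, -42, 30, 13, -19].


First, sort the list: [-42, -19, -4, 5, 13, 25, 30]
The list has 7 elements (odd count).
The middle index is 3 (0-based), and the element there is 5.
Final answer: 5
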